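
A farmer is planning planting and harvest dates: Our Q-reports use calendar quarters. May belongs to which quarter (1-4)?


Month: May (month 5)
Q1: January-March (months 1-3)
Q2: April-June (months 4-6)
Q3: July-September (months 7-9)
Q4: October-December (months 10-12)
Month 5 falls in Q2

2


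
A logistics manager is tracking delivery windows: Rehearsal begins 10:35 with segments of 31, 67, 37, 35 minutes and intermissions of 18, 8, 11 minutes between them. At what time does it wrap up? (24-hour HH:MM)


Start: 10:35 = 635 min from midnight
  after task 1 (31 min): 11:06
  after break (18 min): 11:24
  after task 2 (67 min): 12:31
  after break (8 min): 12:39
  after task 3 (37 min): 13:16
  after break (11 min): 13:27
  after task 4 (35 min): 14:02
Total elapsed: 207 minutes
End time: 14:02

14:02


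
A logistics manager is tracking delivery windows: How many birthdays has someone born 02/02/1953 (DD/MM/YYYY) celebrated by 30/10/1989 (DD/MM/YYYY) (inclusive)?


Birth: 1953-02-02
Reference: 1989-10-30
Year difference: 1989 - 1953 = 36
Has birthday (02-02) occurred by 10-30? Yes
Age in full years: 36

36


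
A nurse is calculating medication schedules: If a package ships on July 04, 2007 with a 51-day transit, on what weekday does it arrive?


Start: 2007-07-04 (Wednesday)
Step 1 - find target date: add 51 days
  2007-07-04 + 51 days = 2007-08-24
Step 2 - day of week:
  51 mod 7 = 2
  Wednesday + 2 days -> Friday
Result: Friday (2007-08-24)

Friday


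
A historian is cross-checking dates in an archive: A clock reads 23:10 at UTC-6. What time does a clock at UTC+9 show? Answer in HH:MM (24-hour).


Local time: 23:10 at UTC-6 (offset -6h)
Target zone: UTC+9 (offset 9h)
Difference: 9 - (-6) = 15 hours
Calculation: 23 + (15) = 38
Wraparound: (38) mod 24 = 14
Result: 14:10

14:10


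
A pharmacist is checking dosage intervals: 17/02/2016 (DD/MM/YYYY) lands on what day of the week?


Date: 2016-02-17
January 1, 2016 is a Friday
Day of year: 48
Offset from Jan 1: 47 days
47 mod 7 = 5
Result: Wednesday

Wednesday


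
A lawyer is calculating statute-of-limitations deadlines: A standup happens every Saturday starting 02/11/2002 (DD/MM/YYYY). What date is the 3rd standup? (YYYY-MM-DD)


First occurrence: 2002-11-02 (occurrence 1)
Each occurrence is 7 days after the previous.
Occurrence 3 is 2 weeks after the first.
2 weeks = 14 days
2002-11-02 + 14 days = 2002-11-16

2002-11-16


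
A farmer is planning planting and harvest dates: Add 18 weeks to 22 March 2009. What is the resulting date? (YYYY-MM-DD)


Start: 2009-03-22
Weeks to add: 18
Convert to days: 18 x 7 = 126 days
Add 126 days to 2009-03-22
Result: 2009-07-26

2009-07-26


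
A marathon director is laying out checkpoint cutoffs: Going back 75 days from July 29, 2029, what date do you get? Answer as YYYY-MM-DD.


Start: 2029-07-29
Subtracting 75 days
Days already passed in July: 29
After going back through July: 46 more days to subtract
June 2029: 30 days, 16 remaining
May 2029 has 31 days, need 16
Result: 2029-05-15

2029-05-15


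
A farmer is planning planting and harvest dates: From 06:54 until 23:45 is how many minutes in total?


Start time: 06:54 = 414 minutes from midnight
End time: 23:45 = 1425 minutes from midnight
Difference: 1425 - 414 = 1011 minutes
That is 16 hours and 51 minutes

1011


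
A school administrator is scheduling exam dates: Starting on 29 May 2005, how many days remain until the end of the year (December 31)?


Start: May 29, 2005
End: December 31, 2005
Days left in May: 2
June: 30
July: 31
August: 31
September: 30
... plus remaining months
Sum of remaining months: 214
Total: 2 + 214 = 216

216


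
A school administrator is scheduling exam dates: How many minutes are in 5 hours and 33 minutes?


Hours: 5
Extra minutes: 33
Minutes per hour: 60
Hours to minutes: 5 x 60 = 300
Total: 300 + 33 = 333

333


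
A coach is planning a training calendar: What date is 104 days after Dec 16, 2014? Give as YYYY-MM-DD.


Start: 2014-12-16
Adding 104 days
Days remaining in December: 15
After December: 89 days still to add
January 2015: 31 days, 58 remaining
February 2015: 28 days, 30 remaining
March 2015 has 31 days, need 30
Result: 2015-03-30

2015-03-30


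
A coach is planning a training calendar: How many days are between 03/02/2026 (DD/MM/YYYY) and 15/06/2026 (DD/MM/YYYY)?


Start date: 2026-02-03
End date: 2026-06-15
Feb 2026: +26 days
Mar 2026: +31 days
Apr 2026: +30 days
May 2026: +31 days
Jun 2026: +14 days
Total: 132 days

132


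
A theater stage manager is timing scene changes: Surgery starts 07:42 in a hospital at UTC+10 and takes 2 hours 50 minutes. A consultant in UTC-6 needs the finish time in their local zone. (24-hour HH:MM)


Start: 07:42 in UTC+10
Step 1 - add duration:
  minutes: 42 + 50 = 92 (carry 1h)
  hours: 7 + 2 + 1 = 10
  end in UTC+10: 10:32
Step 2 - convert UTC+10 -> UTC-6:
  offset difference: -6 - (10) = -16 hours
  10 + (-16) = -6 -> mod 24 = 18
Result: 18:32 in UTC-6

18:32


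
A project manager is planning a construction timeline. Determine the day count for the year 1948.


Year: 1948
Check leap year rules:
Divisible by 4? Yes
Divisible by 100? No
1948 is a leap year
Days: 366

366


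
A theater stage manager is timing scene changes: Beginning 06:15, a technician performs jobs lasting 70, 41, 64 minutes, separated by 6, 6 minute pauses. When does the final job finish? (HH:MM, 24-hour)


Start: 06:15 = 375 min from midnight
  after task 1 (70 min): 07:25
  after break (6 min): 07:31
  after task 2 (41 min): 08:12
  after break (6 min): 08:18
  after task 3 (64 min): 09:22
Total elapsed: 187 minutes
End time: 09:22

09:22


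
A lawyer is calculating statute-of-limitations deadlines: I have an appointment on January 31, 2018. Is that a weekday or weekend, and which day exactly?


Date: 2018-01-31
January 1, 2018 is a Monday
Day of year: 31
Offset from Jan 1: 30 days
30 mod 7 = 2
Result: Wednesday

Wednesday


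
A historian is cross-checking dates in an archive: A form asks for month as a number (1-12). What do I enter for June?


Calendar month order:
5. May
6. June <--
7. July
June is month number 6

6


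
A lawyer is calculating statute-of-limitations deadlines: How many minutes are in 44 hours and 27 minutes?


Hours: 44
Extra minutes: 27
Minutes per hour: 60
Hours to minutes: 44 x 60 = 2640
Total: 2640 + 27 = 2667

2667


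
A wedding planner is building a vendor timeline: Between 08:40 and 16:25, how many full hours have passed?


Start: 08:40
End: 16:25
Hour difference: 16 - 8 = 8 hours
Minute difference: 25 - 40 = -15 minutes
Total minutes: 465
Complete hours: 465 / 60 = 7 (remainder 45)

7


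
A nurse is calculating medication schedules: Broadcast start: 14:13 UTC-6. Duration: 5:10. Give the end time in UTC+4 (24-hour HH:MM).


Start: 14:13 in UTC-6
Step 1 - add duration:
  minutes: 13 + 10 = 23
  hours: 14 + 5 + 0 = 19
  end in UTC-6: 19:23
Step 2 - convert UTC-6 -> UTC+4:
  offset difference: 4 - (-6) = 10 hours
  19 + (10) = 29 -> mod 24 = 5
Result: 05:23 in UTC+4

05:23


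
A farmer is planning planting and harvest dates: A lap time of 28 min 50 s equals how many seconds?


Minutes: 28
Seconds: 50
Convert minutes to seconds: 28 x 60 = 1680
Add remaining seconds: 1680 + 50 = 1730

1730


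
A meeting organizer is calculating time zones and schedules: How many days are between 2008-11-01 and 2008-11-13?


Start date: 2008-11-01
End date: 2008-11-13
Nov 2008: +12 days
Total: 12 days

12


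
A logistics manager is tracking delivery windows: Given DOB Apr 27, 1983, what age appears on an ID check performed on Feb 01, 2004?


Birth: 1983-04-27
Reference: 2004-02-01
Year difference: 2004 - 1983 = 21
Has birthday (04-27) occurred by 02-01? No
Birthday not yet reached this year -> subtract 1
Age in full years: 20

20


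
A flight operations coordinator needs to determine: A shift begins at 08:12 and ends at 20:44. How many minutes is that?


Start time: 08:12 = 492 minutes from midnight
End time: 20:44 = 1244 minutes from midnight
Difference: 1244 - 492 = 752 minutes
That is 12 hours and 32 minutes

752


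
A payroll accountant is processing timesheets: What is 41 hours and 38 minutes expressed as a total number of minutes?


Hours: 41
Minutes: 38
Convert hours to minutes: 41 x 60 = 2460
Add remaining minutes: 2460 + 38 = 2498

2498


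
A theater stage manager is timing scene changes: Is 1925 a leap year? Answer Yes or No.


Year: 1925
Divisible by 4? 1925 / 4 = 481.25 -> No
Not divisible by 4, so NOT a leap year

No


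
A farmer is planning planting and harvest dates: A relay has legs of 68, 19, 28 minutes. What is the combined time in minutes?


Durations: 68, 19, 28
Running sum: 68
+ 19 = 87
+ 28 = 115
Total duration: 115 minutes
That is 1 hours and 55 minutes

115


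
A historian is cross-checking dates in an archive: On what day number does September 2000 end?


Month: September
Year: 2000
September is a 30-day month
Total: 30 days

30


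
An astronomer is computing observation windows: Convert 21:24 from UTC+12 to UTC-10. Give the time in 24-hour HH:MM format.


Local time: 21:24 at UTC+12 (offset 12h)
Target zone: UTC-10 (offset -10h)
Difference: -10 - (12) = -22 hours
Calculation: 21 + (-22) = -1
Wraparound: (-1) mod 24 = 23
Result: 23:24

23:24


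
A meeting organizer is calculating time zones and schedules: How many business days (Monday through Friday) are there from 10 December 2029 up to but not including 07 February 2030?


Start: 2029-12-10 (Monday)
End (exclusive): 2030-02-07 (Thursday)
Total calendar days: 59
Full weeks: 59 // 7 = 8 -> 40 weekdays
Remaining 3 days starting on Monday:
  Mon(w), Tue(w), Wed(w) -> 3 weekdays
Total business days: 40 + 3 = 43

43


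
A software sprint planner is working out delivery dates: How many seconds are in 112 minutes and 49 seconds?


Minutes: 112
Extra seconds: 49
Seconds per minute: 60
Minutes to seconds: 112 x 60 = 6720
Total: 6720 + 49 = 6769

6769


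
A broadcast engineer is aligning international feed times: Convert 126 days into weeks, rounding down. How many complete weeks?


Total days: 126
Days per week: 7
Division: 126 / 7 = 18 remainder 0
Complete weeks: 18
Remaining days: 0

18


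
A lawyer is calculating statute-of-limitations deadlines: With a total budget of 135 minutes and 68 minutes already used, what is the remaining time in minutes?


Total budget: 135 minutes
Time used: 68 minutes
Remaining: 135 - 68 = 67 minutes
Percent used: 50.4%
Percent remaining: 49.6%

67


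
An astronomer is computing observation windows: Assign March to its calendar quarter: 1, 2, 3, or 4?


Month: March (month 3)
Q1: January-March (months 1-3)
Q2: April-June (months 4-6)
Q3: July-September (months 7-9)
Q4: October-December (months 10-12)
Month 3 falls in Q1

1


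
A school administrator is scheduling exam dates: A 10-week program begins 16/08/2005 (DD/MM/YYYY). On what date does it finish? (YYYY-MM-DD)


Start: 2005-08-16
Weeks to add: 10
Convert to days: 10 x 7 = 70 days
Add 70 days to 2005-08-16
Result: 2005-10-25

2005-10-25


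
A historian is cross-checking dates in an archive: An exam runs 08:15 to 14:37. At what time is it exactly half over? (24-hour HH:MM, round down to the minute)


Start time: 08:15 = 495 minutes from midnight
End time: 14:37 = 877 minutes from midnight
Sum: 495 + 877 = 1372
Midpoint: 1372 / 2 = 686 minutes
Convert: 686 / 60 = 11 hours, 26 minutes
Result: 11:26

11:26


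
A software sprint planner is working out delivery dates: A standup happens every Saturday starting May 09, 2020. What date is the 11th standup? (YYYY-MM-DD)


First occurrence: 2020-05-09 (occurrence 1)
Each occurrence is 7 days after the previous.
Occurrence 11 is 10 weeks after the first.
10 weeks = 70 days
2020-05-09 + 70 days = 2020-07-18

2020-07-18


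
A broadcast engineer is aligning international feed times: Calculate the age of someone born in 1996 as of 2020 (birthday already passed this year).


Birth year: 1996
Current year: 2020
Age = current year - birth year
Age = 2020 - 1996 = 24

24


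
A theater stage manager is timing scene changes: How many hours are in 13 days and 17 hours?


Days: 13
Extra hours: 17
Hours per day: 24
Days to hours: 13 x 24 = 312
Total: 312 + 17 = 329

329


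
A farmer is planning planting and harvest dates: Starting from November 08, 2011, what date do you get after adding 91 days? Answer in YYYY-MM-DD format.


Start: 2011-11-08
Adding 91 days
Days remaining in November: 22
After November: 69 days still to add
December 2011: 31 days, 38 remaining
January 2012: 31 days, 7 remaining
February 2012 has 29 days, need 7
Result: 2012-02-07

2012-02-07


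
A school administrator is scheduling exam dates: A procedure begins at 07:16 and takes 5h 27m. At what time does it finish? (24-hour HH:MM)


Start time: 07:16
Adding: 5 hours 27 minutes
Minutes: 16 + 27 = 43
Hours: 7 + 5 + 0 = 12
Result: 12:43

12:43


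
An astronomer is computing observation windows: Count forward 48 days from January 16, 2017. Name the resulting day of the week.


Start: 2017-01-16 (Monday)
Step 1 - find target date: add 48 days
  2017-01-16 + 48 days = 2017-03-05
Step 2 - day of week:
  48 mod 7 = 6
  Monday + 6 days -> Sunday
Result: Sunday (2017-03-05)

Sunday


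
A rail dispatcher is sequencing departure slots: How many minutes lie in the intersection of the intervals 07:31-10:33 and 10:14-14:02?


Interval A: [451, 633] minutes from midnight
Interval B: [614, 842] minutes from midnight
Overlap start = max(451, 614) = 614
Overlap end = min(633, 842) = 633
Overlap = 633 - 614 = 19 minutes

19


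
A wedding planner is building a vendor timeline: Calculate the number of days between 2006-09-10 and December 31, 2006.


Start: September 10, 2006
End: December 31, 2006
Days left in September: 20
October: 31
November: 30
December: 31
Sum of remaining months: 92
Total: 20 + 92 = 112

112


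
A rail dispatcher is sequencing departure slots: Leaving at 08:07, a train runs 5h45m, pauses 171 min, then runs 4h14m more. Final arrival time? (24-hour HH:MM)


Depart: 08:07
Leg 1: +345 min -> 13:52
Layover: +171 min -> 16:43
Leg 2: +254 min -> 20:57
Total travel: 770 minutes = 12h 50m
Arrival: 20:57

20:57


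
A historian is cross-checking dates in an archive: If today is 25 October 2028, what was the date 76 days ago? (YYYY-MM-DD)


Start: 2028-10-25
Subtracting 76 days
Days already passed in October: 25
After going back through October: 51 more days to subtract
September 2028: 30 days, 21 remaining
August 2028 has 31 days, need 21
Result: 2028-08-10

2028-08-10


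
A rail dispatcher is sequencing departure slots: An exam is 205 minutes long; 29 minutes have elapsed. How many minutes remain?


Total budget: 205 minutes
Time used: 29 minutes
Remaining: 205 - 29 = 176 minutes
Percent used: 14.1%
Percent remaining: 85.9%

176


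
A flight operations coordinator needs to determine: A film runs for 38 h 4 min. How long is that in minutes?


Hours: 38
Minutes: 4
Convert hours to minutes: 38 x 60 = 2280
Add remaining minutes: 2280 + 4 = 2284

2284


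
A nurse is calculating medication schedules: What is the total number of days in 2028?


Year: 2028
Check leap year rules:
Divisible by 4? Yes
Divisible by 100? No
2028 is a leap year
Days: 366

366


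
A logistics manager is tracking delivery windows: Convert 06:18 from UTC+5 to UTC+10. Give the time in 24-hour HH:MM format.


Local time: 06:18 at UTC+5 (offset 5h)
Target zone: UTC+10 (offset 10h)
Difference: 10 - (5) = 5 hours
Calculation: 6 + (5) = 11
Result: 11:18

11:18


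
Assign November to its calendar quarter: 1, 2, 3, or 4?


Month: November (month 11)
Q1: January-March (months 1-3)
Q2: April-June (months 4-6)
Q3: July-September (months 7-9)
Q4: October-December (months 10-12)
Month 11 falls in Q4

4


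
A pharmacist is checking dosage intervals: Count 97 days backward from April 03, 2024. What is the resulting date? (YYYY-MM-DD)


Start: 2024-04-03
Subtracting 97 days
Days already passed in April: 3
After going back through April: 94 more days to subtract
March 2024: 31 days, 63 remaining
February 2024: 29 days, 34 remaining
January 2024: 31 days, 3 remaining
December 2023 has 31 days, need 3
Result: 2023-12-28

2023-12-28


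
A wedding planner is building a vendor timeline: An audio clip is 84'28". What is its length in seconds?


Minutes: 84
Seconds: 28
Convert minutes to seconds: 84 x 60 = 5040
Add remaining seconds: 5040 + 28 = 5068

5068


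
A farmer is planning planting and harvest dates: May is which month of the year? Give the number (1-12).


Calendar month order:
4. April
5. May <--
6. June
May is month number 5

5


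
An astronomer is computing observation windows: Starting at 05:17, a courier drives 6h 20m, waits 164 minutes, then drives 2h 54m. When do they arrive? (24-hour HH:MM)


Depart: 05:17
Leg 1: +380 min -> 11:37
Layover: +164 min -> 14:21
Leg 2: +174 min -> 17:15
Total travel: 718 minutes = 11h 58m
Arrival: 17:15

17:15


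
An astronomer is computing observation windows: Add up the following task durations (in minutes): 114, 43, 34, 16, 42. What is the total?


Durations: 114, 43, 34, 16, 42
Running sum: 114
+ 43 = 157
+ 34 = 191
+ 16 = 207
+ 42 = 249
Total duration: 249 minutes
That is 4 hours and 9 minutes

249


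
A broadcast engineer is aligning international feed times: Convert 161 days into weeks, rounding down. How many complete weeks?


Total days: 161
Days per week: 7
Division: 161 / 7 = 23 remainder 0
Complete weeks: 23
Remaining days: 0

23


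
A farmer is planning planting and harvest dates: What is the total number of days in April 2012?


Month: April
Year: 2012
April is a 30-day month
Total: 30 days

30


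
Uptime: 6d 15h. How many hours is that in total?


Days: 6
Extra hours: 15
Hours per day: 24
Days to hours: 6 x 24 = 144
Total: 144 + 15 = 159

159


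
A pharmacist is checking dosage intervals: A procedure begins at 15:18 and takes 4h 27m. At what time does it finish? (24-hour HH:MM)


Start time: 15:18
Adding: 4 hours 27 minutes
Minutes: 18 + 27 = 45
Hours: 15 + 4 + 0 = 19
Result: 19:45

19:45


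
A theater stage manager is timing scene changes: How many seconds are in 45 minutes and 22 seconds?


Minutes: 45
Extra seconds: 22
Seconds per minute: 60
Minutes to seconds: 45 x 60 = 2700
Total: 2700 + 22 = 2722

2722


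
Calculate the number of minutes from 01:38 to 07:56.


Start time: 01:38 = 98 minutes from midnight
End time: 07:56 = 476 minutes from midnight
Difference: 476 - 98 = 378 minutes
That is 6 hours and 18 minutes

378


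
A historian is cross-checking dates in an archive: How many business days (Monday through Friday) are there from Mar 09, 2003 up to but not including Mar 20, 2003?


Start: 2003-03-09 (Sunday)
End (exclusive): 2003-03-20 (Thursday)
Total calendar days: 11
Full weeks: 11 // 7 = 1 -> 5 weekdays
Remaining 4 days starting on Sunday:
  Sun(-), Mon(w), Tue(w), Wed(w) -> 3 weekdays
Total business days: 5 + 3 = 8

8


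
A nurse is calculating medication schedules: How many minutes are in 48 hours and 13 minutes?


Hours: 48
Extra minutes: 13
Minutes per hour: 60
Hours to minutes: 48 x 60 = 2880
Total: 2880 + 13 = 2893

2893


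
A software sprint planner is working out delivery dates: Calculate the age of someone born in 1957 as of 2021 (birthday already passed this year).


Birth year: 1957
Current year: 2021
Age = current year - birth year
Age = 2021 - 1957 = 64

64


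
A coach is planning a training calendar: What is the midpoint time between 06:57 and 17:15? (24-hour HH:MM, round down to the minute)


Start time: 06:57 = 417 minutes from midnight
End time: 17:15 = 1035 minutes from midnight
Sum: 417 + 1035 = 1452
Midpoint: 1452 / 2 = 726 minutes
Convert: 726 / 60 = 12 hours, 6 minutes
Result: 12:06

12:06


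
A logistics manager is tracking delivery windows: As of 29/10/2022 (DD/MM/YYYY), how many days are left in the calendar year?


Start: October 29, 2022
End: December 31, 2022
Days left in October: 2
November: 30
December: 31
Sum of remaining months: 61
Total: 2 + 61 = 63

63


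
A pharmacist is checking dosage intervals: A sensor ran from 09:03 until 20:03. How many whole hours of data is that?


Start: 09:03
End: 20:03
Hour difference: 20 - 9 = 11 hours
Minute difference: 3 - 3 = 0 minutes
Total minutes: 660
Complete hours: 660 / 60 = 11 (remainder 0)

11


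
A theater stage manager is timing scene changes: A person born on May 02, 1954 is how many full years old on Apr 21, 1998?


Birth: 1954-05-02
Reference: 1998-04-21
Year difference: 1998 - 1954 = 44
Has birthday (05-02) occurred by 04-21? No
Birthday not yet reached this year -> subtract 1
Age in full years: 43

43


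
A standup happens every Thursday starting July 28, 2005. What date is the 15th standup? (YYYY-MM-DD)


First occurrence: 2005-07-28 (occurrence 1)
Each occurrence is 7 days after the previous.
Occurrence 15 is 14 weeks after the first.
14 weeks = 98 days
2005-07-28 + 98 days = 2005-11-03

2005-11-03


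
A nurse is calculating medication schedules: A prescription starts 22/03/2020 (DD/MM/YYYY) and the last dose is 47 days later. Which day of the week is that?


Start: 2020-03-22 (Sunday)
Step 1 - find target date: add 47 days
  2020-03-22 + 47 days = 2020-05-08
Step 2 - day of week:
  47 mod 7 = 5
  Sunday + 5 days -> Friday
Result: Friday (2020-05-08)

Friday


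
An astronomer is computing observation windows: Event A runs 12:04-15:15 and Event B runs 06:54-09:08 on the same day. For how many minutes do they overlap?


Interval A: [724, 915] minutes from midnight
Interval B: [414, 548] minutes from midnight
Overlap start = max(724, 414) = 724
Overlap end = min(915, 548) = 548
End <= start, so the intervals do not overlap: 0 minutes

0


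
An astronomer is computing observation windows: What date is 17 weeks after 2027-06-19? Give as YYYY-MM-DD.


Start: 2027-06-19
Weeks to add: 17
Convert to days: 17 x 7 = 119 days
Add 119 days to 2027-06-19
Result: 2027-10-16

2027-10-16


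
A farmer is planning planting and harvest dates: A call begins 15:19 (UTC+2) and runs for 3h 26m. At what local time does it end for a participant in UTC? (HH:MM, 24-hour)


Start: 15:19 in UTC+2
Step 1 - add duration:
  minutes: 19 + 26 = 45
  hours: 15 + 3 + 0 = 18
  end in UTC+2: 18:45
Step 2 - convert UTC+2 -> UTC:
  offset difference: 0 - (2) = -2 hours
  18 + (-2) = 16 -> mod 24 = 16
Result: 16:45 in UTC

16:45


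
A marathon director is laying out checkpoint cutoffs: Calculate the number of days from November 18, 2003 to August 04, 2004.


Start date: 2003-11-18
End date: 2004-08-04
Nov 2003: +13 days
Dec 2003: +31 days
Jan 2004: +31 days
... (7 more months)
Total: 260 days

260


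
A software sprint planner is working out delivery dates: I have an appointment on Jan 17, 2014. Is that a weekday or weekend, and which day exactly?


Date: 2014-01-17
January 1, 2014 is a Wednesday
Day of year: 17
Offset from Jan 1: 16 days
16 mod 7 = 2
Result: Friday

Friday


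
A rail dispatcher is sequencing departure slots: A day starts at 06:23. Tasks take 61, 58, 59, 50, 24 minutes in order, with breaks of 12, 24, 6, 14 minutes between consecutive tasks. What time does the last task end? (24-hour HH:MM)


Start: 06:23 = 383 min from midnight
  after task 1 (61 min): 07:24
  after break (12 min): 07:36
  after task 2 (58 min): 08:34
  after break (24 min): 08:58
  after task 3 (59 min): 09:57
  after break (6 min): 10:03
  after task 4 (50 min): 10:53
  after break (14 min): 11:07
  after task 5 (24 min): 11:31
Total elapsed: 308 minutes
End time: 11:31

11:31


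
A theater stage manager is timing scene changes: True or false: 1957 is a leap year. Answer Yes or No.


Year: 1957
Divisible by 4? 1957 / 4 = 489.25 -> No
Not divisible by 4, so NOT a leap year

No


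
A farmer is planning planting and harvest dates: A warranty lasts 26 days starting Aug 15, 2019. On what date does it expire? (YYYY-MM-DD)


Start: 2019-08-15
Adding 26 days
Days remaining in August: 16
After August: 10 days still to add
September 2019 has 30 days, need 10
Result: 2019-09-10

2019-09-10


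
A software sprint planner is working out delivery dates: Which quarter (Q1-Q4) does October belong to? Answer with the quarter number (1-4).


Month: October (month 10)
Q1: January-March (months 1-3)
Q2: April-June (months 4-6)
Q3: July-September (months 7-9)
Q4: October-December (months 10-12)
Month 10 falls in Q4

4


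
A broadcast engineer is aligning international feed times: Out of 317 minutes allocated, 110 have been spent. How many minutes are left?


Total budget: 317 minutes
Time used: 110 minutes
Remaining: 317 - 110 = 207 minutes
Percent used: 34.7%
Percent remaining: 65.3%

207


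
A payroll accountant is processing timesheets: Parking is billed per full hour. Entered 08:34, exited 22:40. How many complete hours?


Start: 08:34
End: 22:40
Hour difference: 22 - 8 = 14 hours
Minute difference: 40 - 34 = 6 minutes
Total minutes: 846
Complete hours: 846 / 60 = 14 (remainder 6)

14


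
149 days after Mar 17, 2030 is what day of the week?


Start: 2030-03-17 (Sunday)
Step 1 - find target date: add 149 days
  2030-03-17 + 149 days = 2030-08-13
Step 2 - day of week:
  149 mod 7 = 2
  Sunday + 2 days -> Tuesday
Result: Tuesday (2030-08-13)

Tuesday


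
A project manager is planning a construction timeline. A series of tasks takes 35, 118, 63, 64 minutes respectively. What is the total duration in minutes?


Durations: 35, 118, 63, 64
Running sum: 35
+ 118 = 153
+ 63 = 216
+ 64 = 280
Total duration: 280 minutes
That is 4 hours and 40 minutes

280


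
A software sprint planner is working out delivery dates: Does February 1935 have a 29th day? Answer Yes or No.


Year: 1935
Divisible by 4? 1935 / 4 = 483.75 -> No
Not divisible by 4, so NOT a leap year

No


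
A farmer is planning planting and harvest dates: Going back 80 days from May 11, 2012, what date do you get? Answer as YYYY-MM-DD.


Start: 2012-05-11
Subtracting 80 days
Days already passed in May: 11
After going back through May: 69 more days to subtract
April 2012: 30 days, 39 remaining
March 2012: 31 days, 8 remaining
February 2012 has 29 days, need 8
Result: 2012-02-21

2012-02-21


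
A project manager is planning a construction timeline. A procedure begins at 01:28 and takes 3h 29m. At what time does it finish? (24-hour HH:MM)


Start time: 01:28
Adding: 3 hours 29 minutes
Minutes: 28 + 29 = 57
Hours: 1 + 3 + 0 = 4
Result: 04:57

04:57


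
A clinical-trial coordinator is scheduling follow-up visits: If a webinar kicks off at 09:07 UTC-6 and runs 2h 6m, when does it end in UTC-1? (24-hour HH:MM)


Start: 09:07 in UTC-6
Step 1 - add duration:
  minutes: 7 + 6 = 13
  hours: 9 + 2 + 0 = 11
  end in UTC-6: 11:13
Step 2 - convert UTC-6 -> UTC-1:
  offset difference: -1 - (-6) = 5 hours
  11 + (5) = 16 -> mod 24 = 16
Result: 16:13 in UTC-1

16:13


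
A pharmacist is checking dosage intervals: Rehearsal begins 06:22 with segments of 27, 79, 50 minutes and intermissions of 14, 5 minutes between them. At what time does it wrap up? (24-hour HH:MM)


Start: 06:22 = 382 min from midnight
  after task 1 (27 min): 06:49
  after break (14 min): 07:03
  after task 2 (79 min): 08:22
  after break (5 min): 08:27
  after task 3 (50 min): 09:17
Total elapsed: 175 minutes
End time: 09:17

09:17


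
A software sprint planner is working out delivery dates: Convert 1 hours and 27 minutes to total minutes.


Hours: 1
Minutes: 27
Convert hours to minutes: 1 x 60 = 60
Add remaining minutes: 60 + 27 = 87

87


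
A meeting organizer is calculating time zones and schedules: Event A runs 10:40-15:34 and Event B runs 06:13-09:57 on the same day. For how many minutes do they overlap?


Interval A: [640, 934] minutes from midnight
Interval B: [373, 597] minutes from midnight
Overlap start = max(640, 373) = 640
Overlap end = min(934, 597) = 597
End <= start, so the intervals do not overlap: 0 minutes

0


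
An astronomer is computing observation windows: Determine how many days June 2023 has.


Month: June
Year: 2023
June is a 30-day month
Total: 30 days

30


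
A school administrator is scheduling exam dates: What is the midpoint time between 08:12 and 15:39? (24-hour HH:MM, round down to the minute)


Start time: 08:12 = 492 minutes from midnight
End time: 15:39 = 939 minutes from midnight
Sum: 492 + 939 = 1431
Midpoint: 1431 / 2 = 715 minutes
Convert: 715 / 60 = 11 hours, 55 minutes
Result: 11:55

11:55


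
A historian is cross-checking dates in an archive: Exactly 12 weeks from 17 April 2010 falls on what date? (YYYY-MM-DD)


Start: 2010-04-17
Weeks to add: 12
Convert to days: 12 x 7 = 84 days
Add 84 days to 2010-04-17
Result: 2010-07-10

2010-07-10


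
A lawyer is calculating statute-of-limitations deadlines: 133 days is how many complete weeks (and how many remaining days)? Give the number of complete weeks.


Total days: 133
Days per week: 7
Division: 133 / 7 = 19 remainder 0
Complete weeks: 19
Remaining days: 0

19


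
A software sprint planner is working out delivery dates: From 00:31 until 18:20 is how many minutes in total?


Start time: 00:31 = 31 minutes from midnight
End time: 18:20 = 1100 minutes from midnight
Difference: 1100 - 31 = 1069 minutes
That is 17 hours and 49 minutes

1069


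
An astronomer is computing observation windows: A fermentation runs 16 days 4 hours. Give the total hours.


Days: 16
Extra hours: 4
Hours per day: 24
Days to hours: 16 x 24 = 384
Total: 384 + 4 = 388

388


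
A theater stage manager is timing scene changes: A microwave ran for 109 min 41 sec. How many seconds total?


Minutes: 109
Extra seconds: 41
Seconds per minute: 60
Minutes to seconds: 109 x 60 = 6540
Total: 6540 + 41 = 6581

6581


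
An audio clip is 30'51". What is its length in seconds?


Minutes: 30
Seconds: 51
Convert minutes to seconds: 30 x 60 = 1800
Add remaining seconds: 1800 + 51 = 1851

1851


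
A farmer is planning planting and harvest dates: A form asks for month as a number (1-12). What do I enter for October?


Calendar month order:
9. September
10. October <--
11. November
October is month number 10

10


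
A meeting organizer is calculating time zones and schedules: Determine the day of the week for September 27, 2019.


Date: 2019-09-27
January 1, 2019 is a Tuesday
Day of year: 270
Offset from Jan 1: 269 days
269 mod 7 = 3
Result: Friday

Friday


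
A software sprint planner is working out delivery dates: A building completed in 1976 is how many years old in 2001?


Birth year: 1976
Current year: 2001
Age = current year - birth year
Age = 2001 - 1976 = 25

25


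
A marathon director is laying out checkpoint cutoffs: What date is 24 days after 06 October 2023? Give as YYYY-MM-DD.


Start: 2023-10-06
Adding 24 days
Days remaining in October: 25
Result: 2023-10-30

2023-10-30


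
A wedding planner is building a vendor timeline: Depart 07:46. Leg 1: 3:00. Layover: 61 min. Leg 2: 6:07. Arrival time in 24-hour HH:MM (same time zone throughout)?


Depart: 07:46
Leg 1: +180 min -> 10:46
Layover: +61 min -> 11:47
Leg 2: +367 min -> 17:54
Total travel: 608 minutes = 10h 8m
Arrival: 17:54

17:54


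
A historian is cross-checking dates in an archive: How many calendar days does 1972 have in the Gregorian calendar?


Year: 1972
Check leap year rules:
Divisible by 4? Yes
Divisible by 100? No
1972 is a leap year
Days: 366

366


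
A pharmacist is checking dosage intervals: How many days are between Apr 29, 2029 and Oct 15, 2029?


Start date: 2029-04-29
End date: 2029-10-15
Apr 2029: +2 days
May 2029: +31 days
Jun 2029: +30 days
... (4 more months)
Total: 169 days

169


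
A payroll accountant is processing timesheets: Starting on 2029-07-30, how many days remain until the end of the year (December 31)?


Start: July 30, 2029
End: December 31, 2029
Days left in July: 1
August: 31
September: 30
October: 31
November: 30
... plus remaining months
Sum of remaining months: 153
Total: 1 + 153 = 154

154


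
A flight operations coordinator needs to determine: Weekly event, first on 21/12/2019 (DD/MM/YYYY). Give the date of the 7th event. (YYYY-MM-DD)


First occurrence: 2019-12-21 (occurrence 1)
Each occurrence is 7 days after the previous.
Occurrence 7 is 6 weeks after the first.
6 weeks = 42 days
2019-12-21 + 42 days = 2020-02-01

2020-02-01


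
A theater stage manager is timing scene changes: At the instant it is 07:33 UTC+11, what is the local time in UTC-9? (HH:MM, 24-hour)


Local time: 07:33 at UTC+11 (offset 11h)
Target zone: UTC-9 (offset -9h)
Difference: -9 - (11) = -20 hours
Calculation: 7 + (-20) = -13
Wraparound: (-13) mod 24 = 11
Result: 11:33

11:33


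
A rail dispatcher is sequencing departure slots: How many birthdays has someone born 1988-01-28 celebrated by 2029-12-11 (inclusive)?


Birth: 1988-01-28
Reference: 2029-12-11
Year difference: 2029 - 1988 = 41
Has birthday (01-28) occurred by 12-11? Yes
Age in full years: 41

41


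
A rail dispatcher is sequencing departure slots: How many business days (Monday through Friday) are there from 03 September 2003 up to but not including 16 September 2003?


Start: 2003-09-03 (Wednesday)
End (exclusive): 2003-09-16 (Tuesday)
Total calendar days: 13
Full weeks: 13 // 7 = 1 -> 5 weekdays
Remaining 6 days starting on Wednesday:
  Wed(w), Thu(w), Fri(w), Sat(-), Sun(-), Mon(w) -> 4 weekdays
Total business days: 5 + 4 = 9

9


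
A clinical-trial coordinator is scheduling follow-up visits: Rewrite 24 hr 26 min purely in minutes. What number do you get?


Hours: 24
Extra minutes: 26
Minutes per hour: 60
Hours to minutes: 24 x 60 = 1440
Total: 1440 + 26 = 1466

1466


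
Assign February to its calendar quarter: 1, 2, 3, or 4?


Month: February (month 2)
Q1: January-March (months 1-3)
Q2: April-June (months 4-6)
Q3: July-September (months 7-9)
Q4: October-December (months 10-12)
Month 2 falls in Q1

1


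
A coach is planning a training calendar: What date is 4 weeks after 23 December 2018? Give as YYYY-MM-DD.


Start: 2018-12-23
Weeks to add: 4
Convert to days: 4 x 7 = 28 days
Add 28 days to 2018-12-23
Result: 2019-01-20

2019-01-20


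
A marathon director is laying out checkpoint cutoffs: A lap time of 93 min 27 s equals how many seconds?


Minutes: 93
Seconds: 27
Convert minutes to seconds: 93 x 60 = 5580
Add remaining seconds: 5580 + 27 = 5607

5607


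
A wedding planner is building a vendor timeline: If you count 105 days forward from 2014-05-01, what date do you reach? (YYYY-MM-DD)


Start: 2014-05-01
Adding 105 days
Days remaining in May: 30
After May: 75 days still to add
June 2014: 30 days, 45 remaining
July 2014: 31 days, 14 remaining
August 2014 has 31 days, need 14
Result: 2014-08-14

2014-08-14


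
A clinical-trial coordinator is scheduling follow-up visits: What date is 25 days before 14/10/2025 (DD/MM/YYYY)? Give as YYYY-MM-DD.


Start: 2025-10-14
Subtracting 25 days
Days already passed in October: 14
After going back through October: 11 more days to subtract
September 2025 has 30 days, need 11
Result: 2025-09-19

2025-09-19


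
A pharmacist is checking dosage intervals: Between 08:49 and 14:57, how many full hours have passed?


Start: 08:49
End: 14:57
Hour difference: 14 - 8 = 6 hours
Minute difference: 57 - 49 = 8 minutes
Total minutes: 368
Complete hours: 368 / 60 = 6 (remainder 8)

6


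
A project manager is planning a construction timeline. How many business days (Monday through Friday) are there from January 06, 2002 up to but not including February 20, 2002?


Start: 2002-01-06 (Sunday)
End (exclusive): 2002-02-20 (Wednesday)
Total calendar days: 45
Full weeks: 45 // 7 = 6 -> 30 weekdays
Remaining 3 days starting on Sunday:
  Sun(-), Mon(w), Tue(w) -> 2 weekdays
Total business days: 30 + 2 = 32

32


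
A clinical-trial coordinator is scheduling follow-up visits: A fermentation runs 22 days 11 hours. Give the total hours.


Days: 22
Extra hours: 11
Hours per day: 24
Days to hours: 22 x 24 = 528
Total: 528 + 11 = 539

539


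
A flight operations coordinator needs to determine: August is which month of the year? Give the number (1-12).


Calendar month order:
7. July
8. August <--
9. September
August is month number 8

8


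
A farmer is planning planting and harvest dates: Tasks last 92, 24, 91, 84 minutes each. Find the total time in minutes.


Durations: 92, 24, 91, 84
Running sum: 92
+ 24 = 116
+ 91 = 207
+ 84 = 291
Total duration: 291 minutes
That is 4 hours and 51 minutes

291


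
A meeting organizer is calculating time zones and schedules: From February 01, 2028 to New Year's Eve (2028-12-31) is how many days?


Start: February 01, 2028
End: December 31, 2028
Days left in February: 28
March: 31
April: 30
May: 31
June: 30
... plus remaining months
Sum of remaining months: 306
Total: 28 + 306 = 334

334


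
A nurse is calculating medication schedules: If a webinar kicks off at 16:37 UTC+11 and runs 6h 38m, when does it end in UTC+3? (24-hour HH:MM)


Start: 16:37 in UTC+11
Step 1 - add duration:
  minutes: 37 + 38 = 75 (carry 1h)
  hours: 16 + 6 + 1 = 23
  end in UTC+11: 23:15
Step 2 - convert UTC+11 -> UTC+3:
  offset difference: 3 - (11) = -8 hours
  23 + (-8) = 15 -> mod 24 = 15
Result: 15:15 in UTC+3

15:15


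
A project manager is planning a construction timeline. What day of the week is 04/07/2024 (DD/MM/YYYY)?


Date: 2024-07-04
January 1, 2024 is a Monday
Day of year: 186
Offset from Jan 1: 185 days
185 mod 7 = 3
Result: Thursday

Thursday


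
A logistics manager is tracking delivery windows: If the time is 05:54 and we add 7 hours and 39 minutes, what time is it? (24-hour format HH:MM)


Start time: 05:54
Adding: 7 hours 39 minutes
Minutes: 54 + 39 = 93
Minute overflow: 93 >= 60, so carry 1 hour, minutes = 33
Hours: 5 + 7 + 1 = 13
Result: 13:33

13:33


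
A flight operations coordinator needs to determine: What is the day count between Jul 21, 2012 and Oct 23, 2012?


Start date: 2012-07-21
End date: 2012-10-23
Jul 2012: +11 days
Aug 2012: +31 days
Sep 2012: +30 days
Oct 2012: +22 days
Total: 94 days

94


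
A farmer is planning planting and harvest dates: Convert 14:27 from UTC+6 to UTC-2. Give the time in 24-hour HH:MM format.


Local time: 14:27 at UTC+6 (offset 6h)
Target zone: UTC-2 (offset -2h)
Difference: -2 - (6) = -8 hours
Calculation: 14 + (-8) = 6
Result: 06:27

06:27


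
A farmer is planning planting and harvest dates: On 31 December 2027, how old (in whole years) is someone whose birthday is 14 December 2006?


Birth: 2006-12-14
Reference: 2027-12-31
Year difference: 2027 - 2006 = 21
Has birthday (12-14) occurred by 12-31? Yes
Age in full years: 21

21


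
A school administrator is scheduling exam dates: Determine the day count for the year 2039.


Year: 2039
Check leap year rules:
Divisible by 4? No
2039 is not a leap year
Days: 365

365


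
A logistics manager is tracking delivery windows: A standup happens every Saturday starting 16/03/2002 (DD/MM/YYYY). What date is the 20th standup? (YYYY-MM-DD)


First occurrence: 2002-03-16 (occurrence 1)
Each occurrence is 7 days after the previous.
Occurrence 20 is 19 weeks after the first.
19 weeks = 133 days
2002-03-16 + 133 days = 2002-07-27

2002-07-27


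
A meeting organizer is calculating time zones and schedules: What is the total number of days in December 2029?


Month: December
Year: 2029
December is a 31-day month
Total: 31 days

31


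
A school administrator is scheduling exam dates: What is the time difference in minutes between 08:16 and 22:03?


Start time: 08:16 = 496 minutes from midnight
End time: 22:03 = 1323 minutes from midnight
Difference: 1323 - 496 = 827 minutes
That is 13 hours and 47 minutes

827
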